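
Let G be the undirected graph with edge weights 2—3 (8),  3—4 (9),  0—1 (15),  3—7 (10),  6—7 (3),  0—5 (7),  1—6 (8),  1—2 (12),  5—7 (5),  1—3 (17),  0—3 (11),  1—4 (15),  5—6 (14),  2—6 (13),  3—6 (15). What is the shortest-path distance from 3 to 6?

Some routes from 3 to 6:
3 -> 2 -> 6: 8 + 13 = 21
3 -> 6: 15
3 -> 7 -> 6: 10 + 3 = 13
The minimum is 13.

13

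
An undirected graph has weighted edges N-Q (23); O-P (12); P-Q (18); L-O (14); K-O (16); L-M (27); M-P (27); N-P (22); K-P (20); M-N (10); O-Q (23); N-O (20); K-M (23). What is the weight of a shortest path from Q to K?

A few of the Q→K routes:
Q → P → O → K: 18 + 12 + 16 = 46
Q → O → K: 23 + 16 = 39
Q → O → P → K: 23 + 12 + 20 = 55
Q → P → K: 18 + 20 = 38
Shortest: 38.

38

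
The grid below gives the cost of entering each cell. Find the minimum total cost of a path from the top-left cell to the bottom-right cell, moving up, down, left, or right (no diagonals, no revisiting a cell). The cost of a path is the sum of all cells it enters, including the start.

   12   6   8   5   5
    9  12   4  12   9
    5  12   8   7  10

55

Cheapest: [0,0] → [0,1] → [0,2] → [0,3] → [0,4] → [1,4] → [2,4]
  12 + 6 + 8 + 5 + 5 + 9 + 10 = 55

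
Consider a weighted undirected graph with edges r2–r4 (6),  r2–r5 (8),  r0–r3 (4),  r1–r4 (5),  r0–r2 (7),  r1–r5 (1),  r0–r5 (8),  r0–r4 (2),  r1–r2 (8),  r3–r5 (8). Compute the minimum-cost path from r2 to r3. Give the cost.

11

A few of the r2→r3 routes:
r2 -> r0 -> r3: 7 + 4 = 11
r2 -> r4 -> r0 -> r3: 6 + 2 + 4 = 12
r2 -> r5 -> r3: 8 + 8 = 16
r2 -> r1 -> r5 -> r3: 8 + 1 + 8 = 17
The minimum is 11.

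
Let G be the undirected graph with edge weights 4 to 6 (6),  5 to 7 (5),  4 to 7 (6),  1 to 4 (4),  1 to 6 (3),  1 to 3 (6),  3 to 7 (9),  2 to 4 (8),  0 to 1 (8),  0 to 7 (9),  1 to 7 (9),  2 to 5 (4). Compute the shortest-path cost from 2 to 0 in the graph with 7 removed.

Candidate routes:
2 → 4 → 6 → 1 → 0: 8 + 6 + 3 + 8 = 25
2 → 4 → 1 → 0: 8 + 4 + 8 = 20
The minimum is 20.

20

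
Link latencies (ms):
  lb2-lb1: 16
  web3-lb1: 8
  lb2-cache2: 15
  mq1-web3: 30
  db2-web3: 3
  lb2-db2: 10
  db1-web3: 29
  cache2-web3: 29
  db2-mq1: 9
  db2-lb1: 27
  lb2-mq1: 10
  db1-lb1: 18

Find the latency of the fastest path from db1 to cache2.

Some routes from db1 to cache2:
db1 → lb1 → web3 → db2 → mq1 → lb2 → cache2: 18 + 8 + 3 + 9 + 10 + 15 = 63
db1 → lb1 → web3 → db2 → lb2 → cache2: 18 + 8 + 3 + 10 + 15 = 54
db1 → lb1 → lb2 → cache2: 18 + 16 + 15 = 49
db1 → web3 → cache2: 29 + 29 = 58
db1 → lb1 → web3 → cache2: 18 + 8 + 29 = 55
db1 → web3 → db2 → lb2 → cache2: 29 + 3 + 10 + 15 = 57
The minimum is 49 ms.

49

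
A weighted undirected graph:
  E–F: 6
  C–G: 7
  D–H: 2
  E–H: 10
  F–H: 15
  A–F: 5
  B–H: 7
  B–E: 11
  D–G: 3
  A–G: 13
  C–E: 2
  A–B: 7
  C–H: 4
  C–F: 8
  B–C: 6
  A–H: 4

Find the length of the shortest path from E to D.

8

A few of the E→D routes:
E - H - D: 10 + 2 = 12
E - C - B - H - D: 2 + 6 + 7 + 2 = 17
E - C - H - D: 2 + 4 + 2 = 8
E - C - G - D: 2 + 7 + 3 = 12
E - F - A - H - D: 6 + 5 + 4 + 2 = 17
Shortest: 8.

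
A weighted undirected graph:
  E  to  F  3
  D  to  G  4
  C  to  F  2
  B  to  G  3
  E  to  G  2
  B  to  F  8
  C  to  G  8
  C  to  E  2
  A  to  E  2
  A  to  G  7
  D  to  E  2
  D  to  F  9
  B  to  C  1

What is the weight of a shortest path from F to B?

3

Comparing a few candidate routes:
F -> E -> C -> B: 3 + 2 + 1 = 6
F -> E -> G -> B: 3 + 2 + 3 = 8
F -> C -> B: 2 + 1 = 3
The minimum is 3.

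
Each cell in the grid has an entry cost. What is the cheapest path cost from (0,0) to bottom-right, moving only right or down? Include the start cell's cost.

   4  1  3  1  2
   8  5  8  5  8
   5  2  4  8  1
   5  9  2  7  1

One optimal route is [0,0]→[0,1]→[0,2]→[0,3]→[0,4]→[1,4]→[2,4]→[3,4].
Its cost is 4 + 1 + 3 + 1 + 2 + 8 + 1 + 1 = 21.

21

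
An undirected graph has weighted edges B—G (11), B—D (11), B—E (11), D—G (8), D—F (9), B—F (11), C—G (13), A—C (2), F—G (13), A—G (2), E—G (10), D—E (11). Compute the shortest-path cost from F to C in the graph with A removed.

Comparing a few candidate routes:
F→D→E→G→C: 9 + 11 + 10 + 13 = 43
F→G→C: 13 + 13 = 26
F→D→G→C: 9 + 8 + 13 = 30
F→B→G→C: 11 + 11 + 13 = 35
Best route has total 26.

26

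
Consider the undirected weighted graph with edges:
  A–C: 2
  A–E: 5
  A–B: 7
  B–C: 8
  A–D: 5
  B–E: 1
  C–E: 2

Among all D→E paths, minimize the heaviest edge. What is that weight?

Comparing a few candidate routes:
D → A → B → E: max(5, 7, 1) = 7
D → A → C → E: max(5, 2, 2) = 5
D → A → E: max(5, 5) = 5
Best route has worst link 5.

5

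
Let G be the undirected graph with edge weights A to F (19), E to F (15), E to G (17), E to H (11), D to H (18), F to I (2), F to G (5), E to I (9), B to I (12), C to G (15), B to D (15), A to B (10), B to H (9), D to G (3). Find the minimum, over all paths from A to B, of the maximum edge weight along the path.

10

Checking several routes:
A→F→G→D→H→B: max(19, 5, 3, 18, 9) = 19
A→F→G→D→H→E→I→B: max(19, 5, 3, 18, 11, 9, 12) = 19
A→B: max(10) = 10
Best route has worst link 10.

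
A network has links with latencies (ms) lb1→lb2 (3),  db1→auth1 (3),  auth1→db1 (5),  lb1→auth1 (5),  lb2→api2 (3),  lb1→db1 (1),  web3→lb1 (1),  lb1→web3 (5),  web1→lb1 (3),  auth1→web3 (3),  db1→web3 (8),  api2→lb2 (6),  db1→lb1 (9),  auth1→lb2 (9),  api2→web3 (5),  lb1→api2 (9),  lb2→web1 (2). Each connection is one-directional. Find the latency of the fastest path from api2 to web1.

A few of the api2→web1 routes:
api2 - web3 - lb1 - db1 - auth1 - lb2 - web1: 5 + 1 + 1 + 3 + 9 + 2 = 21
api2 - web3 - lb1 - lb2 - web1: 5 + 1 + 3 + 2 = 11
api2 - lb2 - web1: 6 + 2 = 8
Best route has total 8 ms.

8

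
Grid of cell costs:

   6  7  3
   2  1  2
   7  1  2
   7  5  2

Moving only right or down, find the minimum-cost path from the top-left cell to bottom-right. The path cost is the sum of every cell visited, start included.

Take (0,0) (1,0) (1,1) (2,1) (2,2) (3,2) for a total of 6 + 2 + 1 + 1 + 2 + 2 = 14.
(Top row then right column would cost 22.)

14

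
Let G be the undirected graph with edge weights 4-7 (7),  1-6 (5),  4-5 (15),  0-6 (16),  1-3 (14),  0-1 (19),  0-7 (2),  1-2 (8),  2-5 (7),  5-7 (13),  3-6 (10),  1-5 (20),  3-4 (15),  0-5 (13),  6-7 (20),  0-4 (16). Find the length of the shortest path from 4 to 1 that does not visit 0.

Checking several routes:
4→3→1: 15 + 14 = 29
4→3→6→1: 15 + 10 + 5 = 30
4→5→2→1: 15 + 7 + 8 = 30
The minimum is 29.

29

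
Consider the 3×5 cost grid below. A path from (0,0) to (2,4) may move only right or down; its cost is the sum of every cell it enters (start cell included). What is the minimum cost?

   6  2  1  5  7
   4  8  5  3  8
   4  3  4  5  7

29

Path r0c0 → r0c1 → r0c2 → r0c3 → r1c3 → r2c3 → r2c4: 6 + 2 + 1 + 5 + 3 + 5 + 7 = 29.
For comparison, the top-then-right route costs 36.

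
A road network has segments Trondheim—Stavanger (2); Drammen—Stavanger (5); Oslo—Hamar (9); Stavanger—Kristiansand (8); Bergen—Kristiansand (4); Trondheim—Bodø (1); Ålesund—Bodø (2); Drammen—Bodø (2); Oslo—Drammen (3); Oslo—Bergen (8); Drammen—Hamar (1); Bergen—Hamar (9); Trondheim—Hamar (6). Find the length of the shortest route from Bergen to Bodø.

12

A few of the Bergen→Bodø routes:
Bergen → Hamar → Trondheim → Bodø: 9 + 6 + 1 = 16
Bergen → Kristiansand → Stavanger → Trondheim → Bodø: 4 + 8 + 2 + 1 = 15
Bergen → Hamar → Drammen → Bodø: 9 + 1 + 2 = 12
Bergen → Oslo → Drammen → Bodø: 8 + 3 + 2 = 13
Bergen → Hamar → Drammen → Stavanger → Trondheim → Bodø: 9 + 1 + 5 + 2 + 1 = 18
Shortest: 12 mi.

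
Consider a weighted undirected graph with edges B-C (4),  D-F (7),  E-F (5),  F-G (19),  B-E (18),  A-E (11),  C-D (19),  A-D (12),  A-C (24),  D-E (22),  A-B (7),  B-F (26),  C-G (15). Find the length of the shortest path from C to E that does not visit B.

A few of the C→E routes:
C -> D -> F -> E: 19 + 7 + 5 = 31
C -> D -> E: 19 + 22 = 41
C -> A -> E: 24 + 11 = 35
C -> D -> A -> E: 19 + 12 + 11 = 42
C -> G -> F -> E: 15 + 19 + 5 = 39
The minimum is 31.

31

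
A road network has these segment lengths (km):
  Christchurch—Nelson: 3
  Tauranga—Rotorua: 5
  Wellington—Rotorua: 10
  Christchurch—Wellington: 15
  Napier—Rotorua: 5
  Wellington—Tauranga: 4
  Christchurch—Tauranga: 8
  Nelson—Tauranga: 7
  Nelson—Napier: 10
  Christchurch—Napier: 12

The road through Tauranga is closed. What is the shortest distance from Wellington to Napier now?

Routes from Wellington to Napier avoiding Tauranga:
Wellington → Rotorua → Napier: 10 + 5 = 15
Wellington → Christchurch → Napier: 15 + 12 = 27
Wellington → Christchurch → Nelson → Napier: 15 + 3 + 10 = 28
The minimum is 15 km.

15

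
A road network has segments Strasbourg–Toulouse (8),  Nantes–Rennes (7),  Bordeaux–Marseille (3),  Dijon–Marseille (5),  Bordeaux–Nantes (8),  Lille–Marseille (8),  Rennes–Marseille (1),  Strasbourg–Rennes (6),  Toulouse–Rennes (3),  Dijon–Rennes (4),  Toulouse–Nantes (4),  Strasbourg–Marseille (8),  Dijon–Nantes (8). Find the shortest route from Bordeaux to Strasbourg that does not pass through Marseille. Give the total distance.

Comparing a few candidate routes:
Bordeaux→Nantes→Toulouse→Strasbourg: 8 + 4 + 8 = 20
Bordeaux→Nantes→Toulouse→Rennes→Strasbourg: 8 + 4 + 3 + 6 = 21
Bordeaux→Nantes→Rennes→Strasbourg: 8 + 7 + 6 = 21
The minimum is 20.

20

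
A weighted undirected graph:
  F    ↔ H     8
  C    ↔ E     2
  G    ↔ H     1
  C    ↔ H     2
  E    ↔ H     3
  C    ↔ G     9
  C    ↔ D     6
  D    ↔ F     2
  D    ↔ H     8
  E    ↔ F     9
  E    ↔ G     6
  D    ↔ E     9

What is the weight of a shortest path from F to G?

9

Some routes from F to G:
F - E - H - G: 9 + 3 + 1 = 13
F - D - C - E - H - G: 2 + 6 + 2 + 3 + 1 = 14
F - E - C - H - G: 9 + 2 + 2 + 1 = 14
F - H - G: 8 + 1 = 9
F - D - C - H - G: 2 + 6 + 2 + 1 = 11
F - D - H - G: 2 + 8 + 1 = 11
Best route has total 9.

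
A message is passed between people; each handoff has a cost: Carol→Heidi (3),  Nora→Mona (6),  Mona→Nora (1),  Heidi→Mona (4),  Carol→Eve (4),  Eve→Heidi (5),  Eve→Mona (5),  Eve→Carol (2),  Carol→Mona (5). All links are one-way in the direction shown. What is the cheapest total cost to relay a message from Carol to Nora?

6

Paths from Carol to Nora:
Carol → Mona → Nora: 5 + 1 = 6
Carol → Heidi → Mona → Nora: 3 + 4 + 1 = 8
Carol → Eve → Mona → Nora: 4 + 5 + 1 = 10
Carol → Eve → Heidi → Mona → Nora: 4 + 5 + 4 + 1 = 14
Best route has total 6.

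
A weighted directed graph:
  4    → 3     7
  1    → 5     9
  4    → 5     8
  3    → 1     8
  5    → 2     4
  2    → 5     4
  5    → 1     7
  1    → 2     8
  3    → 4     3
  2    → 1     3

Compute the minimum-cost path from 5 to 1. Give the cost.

7

Routes from 5 to 1:
5→1: 7
5→2→1: 4 + 3 = 7
Best route has total 7.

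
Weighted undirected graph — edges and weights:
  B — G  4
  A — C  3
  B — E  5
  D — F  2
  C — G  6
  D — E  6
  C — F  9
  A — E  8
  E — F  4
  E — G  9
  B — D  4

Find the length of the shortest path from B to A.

13

Checking several routes:
B -> D -> E -> A: 4 + 6 + 8 = 18
B -> D -> F -> C -> A: 4 + 2 + 9 + 3 = 18
B -> D -> F -> E -> A: 4 + 2 + 4 + 8 = 18
B -> E -> F -> C -> A: 5 + 4 + 9 + 3 = 21
B -> E -> A: 5 + 8 = 13
B -> G -> C -> A: 4 + 6 + 3 = 13
Shortest: 13.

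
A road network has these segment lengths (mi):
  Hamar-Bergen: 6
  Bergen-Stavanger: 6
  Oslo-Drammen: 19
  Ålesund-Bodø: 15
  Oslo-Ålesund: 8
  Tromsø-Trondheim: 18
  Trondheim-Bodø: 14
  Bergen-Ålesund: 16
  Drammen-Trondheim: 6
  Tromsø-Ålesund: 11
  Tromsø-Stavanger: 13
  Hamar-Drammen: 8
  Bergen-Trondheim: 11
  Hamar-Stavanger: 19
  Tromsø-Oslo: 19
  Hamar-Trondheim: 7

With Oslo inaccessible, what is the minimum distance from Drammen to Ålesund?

30

Checking several routes:
Drammen → Trondheim → Tromsø → Ålesund: 6 + 18 + 11 = 35
Drammen → Trondheim → Bodø → Ålesund: 6 + 14 + 15 = 35
Drammen → Hamar → Trondheim → Bergen → Ålesund: 8 + 7 + 11 + 16 = 42
Drammen → Hamar → Bergen → Ålesund: 8 + 6 + 16 = 30
Drammen → Trondheim → Hamar → Bergen → Ålesund: 6 + 7 + 6 + 16 = 35
Drammen → Trondheim → Bergen → Ålesund: 6 + 11 + 16 = 33
Shortest: 30 mi.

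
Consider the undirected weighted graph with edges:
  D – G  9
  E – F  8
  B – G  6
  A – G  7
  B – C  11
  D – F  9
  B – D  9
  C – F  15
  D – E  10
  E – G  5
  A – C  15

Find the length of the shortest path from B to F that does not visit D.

A few of the B→F routes:
B → G → A → C → F: 6 + 7 + 15 + 15 = 43
B → G → E → F: 6 + 5 + 8 = 19
B → C → F: 11 + 15 = 26
Best route has total 19.

19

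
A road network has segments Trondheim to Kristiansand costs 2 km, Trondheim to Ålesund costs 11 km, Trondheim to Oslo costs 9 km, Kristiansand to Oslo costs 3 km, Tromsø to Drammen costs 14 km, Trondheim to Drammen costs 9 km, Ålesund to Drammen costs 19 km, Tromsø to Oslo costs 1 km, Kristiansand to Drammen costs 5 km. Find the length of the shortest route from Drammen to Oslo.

8

A few of the Drammen→Oslo routes:
Drammen → Kristiansand → Oslo: 5 + 3 = 8
Drammen → Trondheim → Oslo: 9 + 9 = 18
Drammen → Tromsø → Oslo: 14 + 1 = 15
Drammen → Kristiansand → Trondheim → Oslo: 5 + 2 + 9 = 16
Drammen → Trondheim → Kristiansand → Oslo: 9 + 2 + 3 = 14
Shortest: 8 km.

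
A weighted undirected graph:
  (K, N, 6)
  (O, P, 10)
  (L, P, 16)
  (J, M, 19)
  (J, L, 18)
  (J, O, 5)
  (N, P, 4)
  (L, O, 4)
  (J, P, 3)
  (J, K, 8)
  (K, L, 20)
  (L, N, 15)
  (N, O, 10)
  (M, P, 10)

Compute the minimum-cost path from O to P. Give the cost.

Comparing a few candidate routes:
O -> N -> P: 10 + 4 = 14
O -> L -> P: 4 + 16 = 20
O -> J -> K -> N -> P: 5 + 8 + 6 + 4 = 23
O -> J -> P: 5 + 3 = 8
O -> P: 10
Shortest: 8.

8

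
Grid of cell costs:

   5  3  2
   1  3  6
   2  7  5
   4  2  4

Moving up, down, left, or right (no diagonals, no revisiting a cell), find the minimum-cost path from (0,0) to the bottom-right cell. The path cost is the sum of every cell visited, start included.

18

One optimal route is (0,0) -> (1,0) -> (2,0) -> (3,0) -> (3,1) -> (3,2).
Its cost is 5 + 1 + 2 + 4 + 2 + 4 = 18.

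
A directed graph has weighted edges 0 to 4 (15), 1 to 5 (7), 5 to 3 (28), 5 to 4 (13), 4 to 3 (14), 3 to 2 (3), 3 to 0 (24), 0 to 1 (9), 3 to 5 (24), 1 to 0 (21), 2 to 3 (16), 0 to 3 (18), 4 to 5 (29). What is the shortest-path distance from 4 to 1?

Candidate routes:
4 - 5 - 3 - 0 - 1: 29 + 28 + 24 + 9 = 90
4 - 3 - 0 - 1: 14 + 24 + 9 = 47
The minimum is 47.

47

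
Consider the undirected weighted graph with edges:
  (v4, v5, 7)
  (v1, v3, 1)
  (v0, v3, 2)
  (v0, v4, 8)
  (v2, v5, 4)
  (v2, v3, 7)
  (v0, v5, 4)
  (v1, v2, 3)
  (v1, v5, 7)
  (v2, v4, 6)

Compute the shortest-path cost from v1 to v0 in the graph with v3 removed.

Some routes from v1 to v0 avoiding v3:
v1 - v2 - v5 - v0: 3 + 4 + 4 = 11
v1 - v2 - v5 - v4 - v0: 3 + 4 + 7 + 8 = 22
v1 - v2 - v4 - v0: 3 + 6 + 8 = 17
v1 - v2 - v4 - v5 - v0: 3 + 6 + 7 + 4 = 20
v1 - v5 - v0: 7 + 4 = 11
Best route has total 11.

11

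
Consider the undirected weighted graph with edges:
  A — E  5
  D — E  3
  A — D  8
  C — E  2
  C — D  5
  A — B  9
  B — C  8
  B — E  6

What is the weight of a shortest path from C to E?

2

Checking several routes:
C → D → E: 5 + 3 = 8
C → D → A → E: 5 + 8 + 5 = 18
C → E: 2
C → B → E: 8 + 6 = 14
C → B → A → E: 8 + 9 + 5 = 22
Best route has total 2.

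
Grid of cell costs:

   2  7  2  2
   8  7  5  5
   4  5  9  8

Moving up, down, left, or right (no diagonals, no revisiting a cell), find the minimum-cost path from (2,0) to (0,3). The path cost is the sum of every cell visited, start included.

25

Take (2,0) (1,0) (0,0) (0,1) (0,2) (0,3) for a total of 4 + 8 + 2 + 7 + 2 + 2 = 25.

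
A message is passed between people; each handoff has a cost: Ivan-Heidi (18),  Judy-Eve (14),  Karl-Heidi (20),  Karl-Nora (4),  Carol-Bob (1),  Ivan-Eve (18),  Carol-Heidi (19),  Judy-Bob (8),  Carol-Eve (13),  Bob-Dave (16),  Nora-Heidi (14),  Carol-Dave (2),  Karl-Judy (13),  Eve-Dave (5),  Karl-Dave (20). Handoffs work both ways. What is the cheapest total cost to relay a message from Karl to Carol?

Checking several routes:
Karl - Dave - Carol: 20 + 2 = 22
Karl - Judy - Bob - Carol: 13 + 8 + 1 = 22
Karl - Nora - Heidi - Carol: 4 + 14 + 19 = 37
Karl - Judy - Eve - Dave - Carol: 13 + 14 + 5 + 2 = 34
Shortest: 22.

22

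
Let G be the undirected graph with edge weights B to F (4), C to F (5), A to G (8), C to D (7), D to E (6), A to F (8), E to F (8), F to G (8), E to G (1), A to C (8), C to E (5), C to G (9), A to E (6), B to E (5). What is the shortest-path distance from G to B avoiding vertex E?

Comparing a few candidate routes:
G -> F -> B: 8 + 4 = 12
G -> A -> C -> F -> B: 8 + 8 + 5 + 4 = 25
G -> A -> F -> B: 8 + 8 + 4 = 20
G -> C -> F -> B: 9 + 5 + 4 = 18
Shortest: 12.

12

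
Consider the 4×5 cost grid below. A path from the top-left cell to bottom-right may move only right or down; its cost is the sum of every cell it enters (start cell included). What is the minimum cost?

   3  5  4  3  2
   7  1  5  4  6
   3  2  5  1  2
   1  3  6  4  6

25

Path r0c0 r0c1 r1c1 r2c1 r2c2 r2c3 r2c4 r3c4: 3 + 5 + 1 + 2 + 5 + 1 + 2 + 6 = 25.
(Top row then right column would cost 31.)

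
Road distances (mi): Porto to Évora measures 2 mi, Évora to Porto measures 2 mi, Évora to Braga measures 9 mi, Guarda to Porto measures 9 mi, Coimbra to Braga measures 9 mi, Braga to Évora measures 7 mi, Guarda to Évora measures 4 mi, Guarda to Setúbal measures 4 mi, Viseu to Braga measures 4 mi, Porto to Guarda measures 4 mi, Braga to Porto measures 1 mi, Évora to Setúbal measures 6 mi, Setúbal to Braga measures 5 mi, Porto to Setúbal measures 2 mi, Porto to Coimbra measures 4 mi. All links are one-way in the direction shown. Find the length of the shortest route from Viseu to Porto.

Paths from Viseu to Porto:
Viseu → Braga → Porto: 4 + 1 = 5
Viseu → Braga → Évora → Porto: 4 + 7 + 2 = 13
Shortest: 5 mi.

5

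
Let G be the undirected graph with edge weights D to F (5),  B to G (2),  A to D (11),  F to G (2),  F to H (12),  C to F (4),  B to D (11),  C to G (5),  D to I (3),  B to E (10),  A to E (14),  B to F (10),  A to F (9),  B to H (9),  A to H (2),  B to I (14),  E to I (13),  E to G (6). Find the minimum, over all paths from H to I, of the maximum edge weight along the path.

9

A few of the H→I routes:
H -> B -> E -> G -> F -> D -> I: max(9, 10, 6, 2, 5, 3) = 10
H -> A -> F -> D -> I: max(2, 9, 5, 3) = 9
H -> B -> G -> F -> D -> I: max(9, 2, 2, 5, 3) = 9
H -> B -> G -> C -> F -> D -> I: max(9, 2, 5, 4, 5, 3) = 9
H -> B -> E -> G -> C -> F -> D -> I: max(9, 10, 6, 5, 4, 5, 3) = 10
Best route has worst link 9.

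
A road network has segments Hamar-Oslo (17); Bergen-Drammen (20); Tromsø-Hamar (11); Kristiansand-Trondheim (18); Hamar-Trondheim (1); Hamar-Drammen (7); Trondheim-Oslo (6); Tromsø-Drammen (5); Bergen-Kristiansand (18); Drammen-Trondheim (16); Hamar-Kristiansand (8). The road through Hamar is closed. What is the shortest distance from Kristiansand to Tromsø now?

Paths from Kristiansand to Tromsø avoiding Hamar:
Kristiansand -> Bergen -> Drammen -> Tromsø: 18 + 20 + 5 = 43
Kristiansand -> Trondheim -> Drammen -> Tromsø: 18 + 16 + 5 = 39
The minimum is 39.

39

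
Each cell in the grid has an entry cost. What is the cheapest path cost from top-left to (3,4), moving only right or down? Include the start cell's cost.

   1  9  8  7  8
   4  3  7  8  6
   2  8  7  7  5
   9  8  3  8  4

One optimal route is r0c0 -> r1c0 -> r1c1 -> r1c2 -> r2c2 -> r3c2 -> r3c3 -> r3c4.
Its cost is 1 + 4 + 3 + 7 + 7 + 3 + 8 + 4 = 37.

37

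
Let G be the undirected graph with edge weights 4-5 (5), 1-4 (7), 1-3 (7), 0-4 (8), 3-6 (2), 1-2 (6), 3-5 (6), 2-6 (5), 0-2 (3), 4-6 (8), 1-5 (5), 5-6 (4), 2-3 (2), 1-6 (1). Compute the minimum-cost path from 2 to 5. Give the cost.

8

A few of the 2→5 routes:
2 - 6 - 5: 5 + 4 = 9
2 - 3 - 6 - 5: 2 + 2 + 4 = 8
2 - 3 - 5: 2 + 6 = 8
2 - 3 - 6 - 1 - 5: 2 + 2 + 1 + 5 = 10
Shortest: 8.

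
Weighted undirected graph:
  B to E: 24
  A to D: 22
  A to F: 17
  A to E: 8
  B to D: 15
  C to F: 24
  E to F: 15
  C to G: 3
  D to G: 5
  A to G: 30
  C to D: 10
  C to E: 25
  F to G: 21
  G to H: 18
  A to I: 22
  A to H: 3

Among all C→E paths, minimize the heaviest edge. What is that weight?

Comparing a few candidate routes:
C → G → H → A → F → E: max(3, 18, 3, 17, 15) = 18
C → D → G → H → A → F → E: max(10, 5, 18, 3, 17, 15) = 18
C → D → G → H → A → E: max(10, 5, 18, 3, 8) = 18
C → G → F → E: max(3, 21, 15) = 21
C → G → F → A → E: max(3, 21, 17, 8) = 21
C → G → H → A → E: max(3, 18, 3, 8) = 18
Smallest bottleneck: 18.

18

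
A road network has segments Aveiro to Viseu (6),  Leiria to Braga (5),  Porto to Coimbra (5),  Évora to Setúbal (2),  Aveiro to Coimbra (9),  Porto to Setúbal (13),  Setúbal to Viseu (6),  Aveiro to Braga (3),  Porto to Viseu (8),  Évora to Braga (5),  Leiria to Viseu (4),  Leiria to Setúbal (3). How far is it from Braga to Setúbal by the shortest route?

7

Comparing a few candidate routes:
Braga → Aveiro → Viseu → Setúbal: 3 + 6 + 6 = 15
Braga → Leiria → Viseu → Setúbal: 5 + 4 + 6 = 15
Braga → Aveiro → Viseu → Leiria → Setúbal: 3 + 6 + 4 + 3 = 16
Braga → Leiria → Setúbal: 5 + 3 = 8
Braga → Évora → Setúbal: 5 + 2 = 7
Braga → Aveiro → Coimbra → Porto → Setúbal: 3 + 9 + 5 + 13 = 30
Shortest: 7 mi.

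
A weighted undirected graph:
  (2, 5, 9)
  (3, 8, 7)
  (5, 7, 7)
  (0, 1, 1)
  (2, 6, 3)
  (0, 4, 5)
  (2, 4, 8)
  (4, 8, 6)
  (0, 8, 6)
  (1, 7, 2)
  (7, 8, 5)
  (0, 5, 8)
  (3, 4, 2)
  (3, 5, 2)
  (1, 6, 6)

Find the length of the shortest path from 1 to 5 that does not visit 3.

Checking several routes:
1-6-2-5: 6 + 3 + 9 = 18
1-0-8-7-5: 1 + 6 + 5 + 7 = 19
1-0-5: 1 + 8 = 9
1-0-4-2-5: 1 + 5 + 8 + 9 = 23
1-7-5: 2 + 7 = 9
1-7-8-0-5: 2 + 5 + 6 + 8 = 21
Shortest: 9.

9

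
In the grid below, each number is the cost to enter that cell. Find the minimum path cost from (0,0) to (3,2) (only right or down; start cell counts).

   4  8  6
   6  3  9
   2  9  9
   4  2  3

21

Cheapest: (0,0) -> (1,0) -> (2,0) -> (3,0) -> (3,1) -> (3,2)
  4 + 6 + 2 + 4 + 2 + 3 = 21
(Top row then right column would cost 39.)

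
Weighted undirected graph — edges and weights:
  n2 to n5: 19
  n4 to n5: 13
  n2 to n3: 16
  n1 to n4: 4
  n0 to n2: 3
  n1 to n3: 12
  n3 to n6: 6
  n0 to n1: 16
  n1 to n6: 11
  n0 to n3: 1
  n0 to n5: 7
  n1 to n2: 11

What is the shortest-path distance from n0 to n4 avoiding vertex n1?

Candidate routes:
n0-n3-n2-n5-n4: 1 + 16 + 19 + 13 = 49
n0-n5-n4: 7 + 13 = 20
n0-n2-n5-n4: 3 + 19 + 13 = 35
The minimum is 20.

20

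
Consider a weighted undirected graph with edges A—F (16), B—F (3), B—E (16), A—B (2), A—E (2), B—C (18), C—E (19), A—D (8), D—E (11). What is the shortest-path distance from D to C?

Comparing a few candidate routes:
D→A→B→C: 8 + 2 + 18 = 28
D→E→A→B→C: 11 + 2 + 2 + 18 = 33
D→A→E→C: 8 + 2 + 19 = 29
D→E→C: 11 + 19 = 30
Best route has total 28.

28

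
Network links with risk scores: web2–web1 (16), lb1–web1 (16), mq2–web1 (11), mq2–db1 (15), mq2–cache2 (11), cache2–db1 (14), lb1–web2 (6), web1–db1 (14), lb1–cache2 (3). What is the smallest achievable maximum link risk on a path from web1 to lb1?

Some routes from web1 to lb1:
web1 - mq2 - db1 - cache2 - lb1: max(11, 15, 14, 3) = 15
web1 - db1 - mq2 - cache2 - lb1: max(14, 15, 11, 3) = 15
web1 - db1 - cache2 - lb1: max(14, 14, 3) = 14
web1 - mq2 - cache2 - lb1: max(11, 11, 3) = 11
The minimum achievable maximum is 11.

11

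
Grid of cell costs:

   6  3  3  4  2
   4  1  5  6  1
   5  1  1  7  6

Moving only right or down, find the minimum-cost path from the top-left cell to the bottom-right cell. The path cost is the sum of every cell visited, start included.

25

Take [0,0] -> [0,1] -> [0,2] -> [0,3] -> [0,4] -> [1,4] -> [2,4] for a total of 6 + 3 + 3 + 4 + 2 + 1 + 6 = 25.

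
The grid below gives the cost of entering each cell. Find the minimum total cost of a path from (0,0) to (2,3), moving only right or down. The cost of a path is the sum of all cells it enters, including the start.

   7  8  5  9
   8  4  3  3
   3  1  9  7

Best path: r0c0 -> r0c1 -> r1c1 -> r1c2 -> r1c3 -> r2c3
Cost: 7 + 8 + 4 + 3 + 3 + 7 = 32
For comparison, the top-then-right route costs 39.

32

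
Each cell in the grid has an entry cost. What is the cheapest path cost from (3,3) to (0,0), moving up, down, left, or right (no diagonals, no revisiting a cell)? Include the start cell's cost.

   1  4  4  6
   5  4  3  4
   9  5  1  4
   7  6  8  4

Cheapest: (3,3)→(2,3)→(2,2)→(1,2)→(0,2)→(0,1)→(0,0)
  4 + 4 + 1 + 3 + 4 + 4 + 1 = 21

21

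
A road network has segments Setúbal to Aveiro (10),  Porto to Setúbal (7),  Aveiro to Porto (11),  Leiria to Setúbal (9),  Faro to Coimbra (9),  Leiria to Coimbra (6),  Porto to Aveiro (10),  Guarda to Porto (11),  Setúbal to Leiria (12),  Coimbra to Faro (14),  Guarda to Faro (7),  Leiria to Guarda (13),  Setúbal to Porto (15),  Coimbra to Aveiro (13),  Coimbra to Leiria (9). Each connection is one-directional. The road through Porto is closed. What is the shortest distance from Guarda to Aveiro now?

29

Routes from Guarda to Aveiro avoiding Porto:
Guarda→Faro→Coimbra→Aveiro: 7 + 9 + 13 = 29
Guarda→Faro→Coimbra→Leiria→Setúbal→Aveiro: 7 + 9 + 9 + 9 + 10 = 44
Best route has total 29 km.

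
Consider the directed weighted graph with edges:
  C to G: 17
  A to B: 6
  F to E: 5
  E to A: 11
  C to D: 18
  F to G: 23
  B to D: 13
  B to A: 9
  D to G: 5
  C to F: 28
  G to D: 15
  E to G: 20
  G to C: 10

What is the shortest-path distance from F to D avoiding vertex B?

38

A few of the F→D routes:
F - G - D: 23 + 15 = 38
F - E - G - D: 5 + 20 + 15 = 40
F - G - C - D: 23 + 10 + 18 = 51
The minimum is 38.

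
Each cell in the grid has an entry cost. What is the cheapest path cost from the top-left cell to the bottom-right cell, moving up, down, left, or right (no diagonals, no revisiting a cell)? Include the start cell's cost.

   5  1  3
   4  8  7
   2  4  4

Best path: [0,0] [1,0] [2,0] [2,1] [2,2]
Cost: 5 + 4 + 2 + 4 + 4 = 19

19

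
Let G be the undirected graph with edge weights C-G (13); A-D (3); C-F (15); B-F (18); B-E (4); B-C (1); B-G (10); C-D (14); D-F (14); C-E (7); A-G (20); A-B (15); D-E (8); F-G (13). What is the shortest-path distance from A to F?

Comparing a few candidate routes:
A-B-C-F: 15 + 1 + 15 = 31
A-D-C-F: 3 + 14 + 15 = 32
A-D-F: 3 + 14 = 17
A-D-E-B-C-F: 3 + 8 + 4 + 1 + 15 = 31
Best route has total 17.

17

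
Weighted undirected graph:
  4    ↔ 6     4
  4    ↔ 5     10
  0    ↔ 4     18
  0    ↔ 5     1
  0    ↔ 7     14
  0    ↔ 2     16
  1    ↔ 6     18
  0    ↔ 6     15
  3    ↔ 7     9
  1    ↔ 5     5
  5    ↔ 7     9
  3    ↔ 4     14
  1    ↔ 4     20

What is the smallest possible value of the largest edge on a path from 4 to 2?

Some routes from 4 to 2:
4 → 5 → 1 → 6 → 0 → 2: max(10, 5, 18, 15, 16) = 18
4 → 3 → 7 → 5 → 0 → 2: max(14, 9, 9, 1, 16) = 16
4 → 5 → 7 → 0 → 2: max(10, 9, 14, 16) = 16
4 → 5 → 0 → 2: max(10, 1, 16) = 16
4 → 6 → 0 → 2: max(4, 15, 16) = 16
4 → 3 → 7 → 0 → 2: max(14, 9, 14, 16) = 16
The minimum achievable maximum is 16.

16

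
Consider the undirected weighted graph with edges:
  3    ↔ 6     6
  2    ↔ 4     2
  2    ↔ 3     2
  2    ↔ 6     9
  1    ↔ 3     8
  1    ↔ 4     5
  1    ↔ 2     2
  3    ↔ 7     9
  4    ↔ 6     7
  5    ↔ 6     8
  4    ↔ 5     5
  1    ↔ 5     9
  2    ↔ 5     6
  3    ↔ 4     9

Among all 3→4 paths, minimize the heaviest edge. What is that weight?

2

Some routes from 3 to 4:
3 → 2 → 1 → 4: max(2, 2, 5) = 5
3 → 2 → 5 → 4: max(2, 6, 5) = 6
3 → 2 → 4: max(2, 2) = 2
Smallest bottleneck: 2.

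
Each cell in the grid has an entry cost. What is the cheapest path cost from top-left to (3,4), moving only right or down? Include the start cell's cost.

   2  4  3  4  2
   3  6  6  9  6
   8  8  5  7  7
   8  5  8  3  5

33

Best path: [0,0] [0,1] [0,2] [0,3] [0,4] [1,4] [2,4] [3,4]
Cost: 2 + 4 + 3 + 4 + 2 + 6 + 7 + 5 = 33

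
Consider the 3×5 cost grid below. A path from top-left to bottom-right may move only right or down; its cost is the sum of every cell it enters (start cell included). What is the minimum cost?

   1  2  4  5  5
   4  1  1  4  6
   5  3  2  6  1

Path (0,0) (0,1) (1,1) (1,2) (2,2) (2,3) (2,4): 1 + 2 + 1 + 1 + 2 + 6 + 1 = 14.

14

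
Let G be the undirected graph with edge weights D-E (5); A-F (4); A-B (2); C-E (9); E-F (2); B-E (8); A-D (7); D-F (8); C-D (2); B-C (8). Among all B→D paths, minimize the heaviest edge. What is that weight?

5

Some routes from B to D:
B→A→D: max(2, 7) = 7
B→A→F→E→D: max(2, 4, 2, 5) = 5
B→C→D: max(8, 2) = 8
Best route has worst link 5.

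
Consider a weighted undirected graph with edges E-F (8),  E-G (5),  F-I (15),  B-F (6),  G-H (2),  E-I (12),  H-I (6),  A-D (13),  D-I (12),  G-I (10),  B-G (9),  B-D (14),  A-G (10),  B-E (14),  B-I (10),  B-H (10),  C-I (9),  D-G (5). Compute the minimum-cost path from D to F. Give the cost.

Checking several routes:
D→B→F: 14 + 6 = 20
D→G→B→F: 5 + 9 + 6 = 20
D→G→E→F: 5 + 5 + 8 = 18
The minimum is 18.

18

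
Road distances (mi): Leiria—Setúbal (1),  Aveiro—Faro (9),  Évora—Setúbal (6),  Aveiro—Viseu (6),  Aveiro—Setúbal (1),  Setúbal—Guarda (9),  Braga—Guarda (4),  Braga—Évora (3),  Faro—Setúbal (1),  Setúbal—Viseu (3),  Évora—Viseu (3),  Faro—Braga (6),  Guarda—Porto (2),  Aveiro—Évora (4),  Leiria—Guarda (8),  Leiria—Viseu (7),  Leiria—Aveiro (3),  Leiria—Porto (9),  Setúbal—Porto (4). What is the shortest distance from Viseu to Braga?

6

Some routes from Viseu to Braga:
Viseu -> Évora -> Braga: 3 + 3 = 6
Viseu -> Setúbal -> Évora -> Braga: 3 + 6 + 3 = 12
Viseu -> Aveiro -> Évora -> Braga: 6 + 4 + 3 = 13
Viseu -> Setúbal -> Porto -> Guarda -> Braga: 3 + 4 + 2 + 4 = 13
Viseu -> Setúbal -> Aveiro -> Évora -> Braga: 3 + 1 + 4 + 3 = 11
Viseu -> Setúbal -> Faro -> Braga: 3 + 1 + 6 = 10
The minimum is 6 mi.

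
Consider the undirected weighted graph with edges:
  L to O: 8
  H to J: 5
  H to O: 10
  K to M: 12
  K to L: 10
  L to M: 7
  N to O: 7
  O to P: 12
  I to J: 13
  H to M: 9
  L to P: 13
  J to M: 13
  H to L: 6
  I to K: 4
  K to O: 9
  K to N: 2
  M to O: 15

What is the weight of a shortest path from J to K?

17

Comparing a few candidate routes:
J → I → K: 13 + 4 = 17
J → H → O → N → K: 5 + 10 + 7 + 2 = 24
J → M → K: 13 + 12 = 25
J → H → O → K: 5 + 10 + 9 = 24
J → H → L → K: 5 + 6 + 10 = 21
Shortest: 17.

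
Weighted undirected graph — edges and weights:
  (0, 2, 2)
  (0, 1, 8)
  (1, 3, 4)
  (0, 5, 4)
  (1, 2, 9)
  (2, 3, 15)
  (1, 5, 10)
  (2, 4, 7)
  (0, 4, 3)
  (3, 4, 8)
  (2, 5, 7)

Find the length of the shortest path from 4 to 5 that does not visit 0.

14

Checking several routes:
4 -> 2 -> 5: 7 + 7 = 14
4 -> 2 -> 1 -> 5: 7 + 9 + 10 = 26
4 -> 3 -> 1 -> 5: 8 + 4 + 10 = 22
The minimum is 14.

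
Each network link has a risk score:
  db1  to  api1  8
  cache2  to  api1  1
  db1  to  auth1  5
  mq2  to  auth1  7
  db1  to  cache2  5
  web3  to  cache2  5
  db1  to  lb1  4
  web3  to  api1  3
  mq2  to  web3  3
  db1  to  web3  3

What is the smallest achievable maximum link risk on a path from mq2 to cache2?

3

Comparing a few candidate routes:
mq2-web3-cache2: max(3, 5) = 5
mq2-web3-api1-cache2: max(3, 3, 1) = 3
mq2-web3-db1-cache2: max(3, 3, 5) = 5
mq2-auth1-db1-cache2: max(7, 5, 5) = 7
mq2-auth1-db1-web3-api1-cache2: max(7, 5, 3, 3, 1) = 7
mq2-auth1-db1-web3-cache2: max(7, 5, 3, 5) = 7
The minimum achievable maximum is 3.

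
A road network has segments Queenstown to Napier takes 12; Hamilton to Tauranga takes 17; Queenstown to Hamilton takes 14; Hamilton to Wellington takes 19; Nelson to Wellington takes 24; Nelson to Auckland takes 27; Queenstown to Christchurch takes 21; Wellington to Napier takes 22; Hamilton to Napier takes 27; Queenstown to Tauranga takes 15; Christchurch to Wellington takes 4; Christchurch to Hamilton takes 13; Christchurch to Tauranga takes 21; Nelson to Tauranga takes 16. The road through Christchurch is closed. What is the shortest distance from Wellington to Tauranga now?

Checking several routes:
Wellington → Hamilton → Tauranga: 19 + 17 = 36
Wellington → Nelson → Tauranga: 24 + 16 = 40
Wellington → Hamilton → Queenstown → Tauranga: 19 + 14 + 15 = 48
Shortest: 36.

36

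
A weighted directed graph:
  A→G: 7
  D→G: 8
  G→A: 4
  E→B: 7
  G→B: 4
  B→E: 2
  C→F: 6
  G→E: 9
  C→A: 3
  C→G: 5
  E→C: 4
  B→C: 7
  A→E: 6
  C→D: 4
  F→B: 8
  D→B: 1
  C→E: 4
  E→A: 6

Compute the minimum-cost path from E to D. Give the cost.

Paths from E to D:
E - B - C - D: 7 + 7 + 4 = 18
E - C - D: 4 + 4 = 8
E - A - G - B - C - D: 6 + 7 + 4 + 7 + 4 = 28
Shortest: 8.

8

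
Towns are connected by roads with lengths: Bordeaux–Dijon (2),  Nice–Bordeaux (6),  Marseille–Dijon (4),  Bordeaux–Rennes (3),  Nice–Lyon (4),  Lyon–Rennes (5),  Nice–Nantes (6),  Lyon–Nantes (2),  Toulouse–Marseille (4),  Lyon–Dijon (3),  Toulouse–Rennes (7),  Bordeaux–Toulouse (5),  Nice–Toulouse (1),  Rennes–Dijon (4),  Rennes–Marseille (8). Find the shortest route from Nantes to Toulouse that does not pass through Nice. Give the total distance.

Checking several routes:
Nantes → Lyon → Dijon → Rennes → Toulouse: 2 + 3 + 4 + 7 = 16
Nantes → Lyon → Rennes → Bordeaux → Toulouse: 2 + 5 + 3 + 5 = 15
Nantes → Lyon → Dijon → Bordeaux → Toulouse: 2 + 3 + 2 + 5 = 12
Nantes → Lyon → Dijon → Rennes → Bordeaux → Toulouse: 2 + 3 + 4 + 3 + 5 = 17
Nantes → Lyon → Rennes → Toulouse: 2 + 5 + 7 = 14
Nantes → Lyon → Dijon → Marseille → Toulouse: 2 + 3 + 4 + 4 = 13
Best route has total 12.

12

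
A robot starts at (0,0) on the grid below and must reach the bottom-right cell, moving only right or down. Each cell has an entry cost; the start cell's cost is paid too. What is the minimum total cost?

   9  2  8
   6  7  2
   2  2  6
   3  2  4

Best path: r0c0 → r1c0 → r2c0 → r2c1 → r3c1 → r3c2
Cost: 9 + 6 + 2 + 2 + 2 + 4 = 25
For comparison, the top-then-right route costs 31.

25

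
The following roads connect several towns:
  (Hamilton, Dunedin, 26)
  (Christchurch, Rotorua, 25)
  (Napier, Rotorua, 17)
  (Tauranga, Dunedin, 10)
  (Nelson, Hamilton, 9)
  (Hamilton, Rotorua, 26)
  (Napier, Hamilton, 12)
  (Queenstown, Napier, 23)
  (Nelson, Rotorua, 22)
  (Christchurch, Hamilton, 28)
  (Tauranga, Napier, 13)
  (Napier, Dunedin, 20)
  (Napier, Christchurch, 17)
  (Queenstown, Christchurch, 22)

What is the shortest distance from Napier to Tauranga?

Comparing a few candidate routes:
Napier -> Dunedin -> Tauranga: 20 + 10 = 30
Napier -> Rotorua -> Hamilton -> Dunedin -> Tauranga: 17 + 26 + 26 + 10 = 79
Napier -> Christchurch -> Hamilton -> Dunedin -> Tauranga: 17 + 28 + 26 + 10 = 81
Napier -> Rotorua -> Nelson -> Hamilton -> Dunedin -> Tauranga: 17 + 22 + 9 + 26 + 10 = 84
Napier -> Tauranga: 13
Napier -> Hamilton -> Dunedin -> Tauranga: 12 + 26 + 10 = 48
Shortest: 13.

13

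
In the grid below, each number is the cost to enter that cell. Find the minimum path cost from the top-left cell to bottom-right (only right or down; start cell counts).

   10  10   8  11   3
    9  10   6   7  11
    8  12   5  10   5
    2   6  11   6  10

62

One optimal route is r0c0→r1c0→r2c0→r3c0→r3c1→r3c2→r3c3→r3c4.
Its cost is 10 + 9 + 8 + 2 + 6 + 11 + 6 + 10 = 62.
(Top row then right column would cost 68.)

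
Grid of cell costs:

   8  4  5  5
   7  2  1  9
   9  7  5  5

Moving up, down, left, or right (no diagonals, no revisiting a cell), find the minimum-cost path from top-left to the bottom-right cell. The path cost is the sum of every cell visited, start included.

25

One optimal route is (0,0)→(0,1)→(1,1)→(1,2)→(2,2)→(2,3).
Its cost is 8 + 4 + 2 + 1 + 5 + 5 = 25.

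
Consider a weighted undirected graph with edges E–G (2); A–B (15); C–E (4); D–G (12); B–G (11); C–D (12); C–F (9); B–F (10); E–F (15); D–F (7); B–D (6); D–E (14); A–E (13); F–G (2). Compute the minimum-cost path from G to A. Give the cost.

A few of the G→A routes:
G -> F -> D -> B -> A: 2 + 7 + 6 + 15 = 30
G -> F -> C -> E -> A: 2 + 9 + 4 + 13 = 28
G -> F -> B -> A: 2 + 10 + 15 = 27
G -> E -> A: 2 + 13 = 15
G -> F -> E -> A: 2 + 15 + 13 = 30
G -> B -> A: 11 + 15 = 26
The minimum is 15.

15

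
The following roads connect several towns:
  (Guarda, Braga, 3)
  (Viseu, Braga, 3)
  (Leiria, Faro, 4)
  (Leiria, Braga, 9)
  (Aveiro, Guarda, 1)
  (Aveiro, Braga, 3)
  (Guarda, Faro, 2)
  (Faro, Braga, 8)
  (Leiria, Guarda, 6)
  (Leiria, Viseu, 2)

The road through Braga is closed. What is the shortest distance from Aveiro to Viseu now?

Candidate routes:
Aveiro→Guarda→Leiria→Viseu: 1 + 6 + 2 = 9
Aveiro→Guarda→Faro→Leiria→Viseu: 1 + 2 + 4 + 2 = 9
Best route has total 9.

9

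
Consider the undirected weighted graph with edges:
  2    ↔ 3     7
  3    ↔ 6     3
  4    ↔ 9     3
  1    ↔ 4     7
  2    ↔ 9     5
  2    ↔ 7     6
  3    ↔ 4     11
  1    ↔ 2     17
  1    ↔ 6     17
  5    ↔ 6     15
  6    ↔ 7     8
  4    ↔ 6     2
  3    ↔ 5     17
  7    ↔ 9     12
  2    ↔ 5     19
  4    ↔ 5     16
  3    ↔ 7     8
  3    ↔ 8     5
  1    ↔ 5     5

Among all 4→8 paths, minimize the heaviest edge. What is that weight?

A few of the 4→8 routes:
4 - 6 - 3 - 8: max(2, 3, 5) = 5
4 - 9 - 2 - 3 - 8: max(3, 5, 7, 5) = 7
4 - 6 - 7 - 2 - 3 - 8: max(2, 8, 6, 7, 5) = 8
4 - 9 - 2 - 7 - 3 - 8: max(3, 5, 6, 8, 5) = 8
4 - 9 - 2 - 7 - 6 - 3 - 8: max(3, 5, 6, 8, 3, 5) = 8
The minimum achievable maximum is 5.

5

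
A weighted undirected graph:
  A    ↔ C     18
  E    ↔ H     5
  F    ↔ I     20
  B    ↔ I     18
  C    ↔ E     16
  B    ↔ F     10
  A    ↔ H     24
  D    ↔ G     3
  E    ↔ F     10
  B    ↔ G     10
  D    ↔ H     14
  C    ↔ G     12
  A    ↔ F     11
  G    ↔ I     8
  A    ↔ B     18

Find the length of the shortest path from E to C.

16

Comparing a few candidate routes:
E → F → A → C: 10 + 11 + 18 = 39
E → H → D → G → C: 5 + 14 + 3 + 12 = 34
E → C: 16
E → F → B → G → C: 10 + 10 + 10 + 12 = 42
Best route has total 16.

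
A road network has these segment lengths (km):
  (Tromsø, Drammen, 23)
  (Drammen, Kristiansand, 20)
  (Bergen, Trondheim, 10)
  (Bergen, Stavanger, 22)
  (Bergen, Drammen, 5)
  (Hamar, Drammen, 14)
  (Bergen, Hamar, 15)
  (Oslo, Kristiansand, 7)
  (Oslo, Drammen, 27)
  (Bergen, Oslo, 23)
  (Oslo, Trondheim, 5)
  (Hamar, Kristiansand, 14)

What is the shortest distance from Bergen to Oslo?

15

Comparing a few candidate routes:
Bergen - Oslo: 23
Bergen - Trondheim - Oslo: 10 + 5 = 15
Bergen - Drammen - Kristiansand - Oslo: 5 + 20 + 7 = 32
The minimum is 15 km.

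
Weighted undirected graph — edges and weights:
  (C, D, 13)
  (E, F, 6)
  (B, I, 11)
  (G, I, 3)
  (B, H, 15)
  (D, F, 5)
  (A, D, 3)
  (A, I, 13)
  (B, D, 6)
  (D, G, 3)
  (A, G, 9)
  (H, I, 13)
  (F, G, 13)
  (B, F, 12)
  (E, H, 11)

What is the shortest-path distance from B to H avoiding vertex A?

Checking several routes:
B→I→H: 11 + 13 = 24
B→D→G→I→H: 6 + 3 + 3 + 13 = 25
B→H: 15
Best route has total 15.

15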